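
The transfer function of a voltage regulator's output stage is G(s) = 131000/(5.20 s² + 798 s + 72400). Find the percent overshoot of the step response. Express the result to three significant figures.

Dividing through by 5.20: denominator becomes s² + 153.5 s + 13920.
So ω_n = √13920 = 118 rad/s and ζ = 153.5/(2·118) = 0.650.
%OS = 100 e^{−πζ/√(1−ζ²)} with ζ = 0.650 gives 6.79%.

%OS ≈ 6.79%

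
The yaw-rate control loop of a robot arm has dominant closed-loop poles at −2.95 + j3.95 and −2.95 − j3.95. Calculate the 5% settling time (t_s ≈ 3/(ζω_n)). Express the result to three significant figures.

For poles at −σ ± jω_d, ζω_n = σ = 2.95, so t_s ≈ 3/σ = 1.02 s.

t_s ≈ 1.02 s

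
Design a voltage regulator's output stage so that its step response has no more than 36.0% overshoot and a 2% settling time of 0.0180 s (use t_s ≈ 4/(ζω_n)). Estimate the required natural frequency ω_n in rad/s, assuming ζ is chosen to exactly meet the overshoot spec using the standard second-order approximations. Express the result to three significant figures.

ω_n ≈ 719 rad/s

ζ = −ln(OS)/√(π² + (ln OS)²). With OS = 0.360, ln OS = −1.022 and ζ = 1.022/3.304 = 0.309.
Then ω_n = 4/(ζ t_s) = 4/(0.309 × 0.0180) = 719 rad/s.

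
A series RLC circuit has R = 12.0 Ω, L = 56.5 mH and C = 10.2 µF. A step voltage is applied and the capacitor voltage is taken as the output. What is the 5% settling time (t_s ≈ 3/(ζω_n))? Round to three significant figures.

t_s ≈ 0.0283 s

For a series RLC circuit (capacitor voltage as output), ω_n = 1/√(LC) = 1/√(56.5 mH · 10.2 µF) = 1320 rad/s.
ζ = (R/2)·√(C/L) = (12.0/2)·√(10.2 µF/56.5 mH) = 0.0806.
t_s ≈ 3/(ζω_n) = 0.0283 s.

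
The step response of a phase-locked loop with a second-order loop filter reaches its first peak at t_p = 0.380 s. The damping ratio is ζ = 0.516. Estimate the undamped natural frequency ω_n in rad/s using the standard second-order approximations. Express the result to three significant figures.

Peak time t_p = π/ω_d, so ω_d = π/t_p = π/0.380 = 8.27 rad/s.
ω_n = ω_d/√(1−ζ²) = 8.27/√0.734 = 9.65 rad/s.

ω_n ≈ 9.65 rad/s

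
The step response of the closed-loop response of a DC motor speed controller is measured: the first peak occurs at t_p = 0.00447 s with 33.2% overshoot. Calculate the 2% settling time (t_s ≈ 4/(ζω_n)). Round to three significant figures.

ζ from %OS: ζ = |ln 0.332|/√(π²+ln²0.332) = 0.331.
t_p = π/ω_d ⇒ ω_d = 703 rad/s; then ω_n = ω_d/√(1−ζ²) = 745 rad/s.
t_s ≈ 4/(ζω_n) = 4/(0.331·745) = 0.0162 s.

t_s ≈ 0.0162 s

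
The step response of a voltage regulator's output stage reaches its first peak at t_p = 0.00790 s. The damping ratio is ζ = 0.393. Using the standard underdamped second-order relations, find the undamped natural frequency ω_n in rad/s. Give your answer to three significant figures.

Peak time t_p = π/ω_d, so ω_d = π/t_p = π/0.00790 = 398 rad/s.
ω_n = ω_d/√(1−ζ²) = 398/√0.846 = 432 rad/s.

ω_n ≈ 432 rad/s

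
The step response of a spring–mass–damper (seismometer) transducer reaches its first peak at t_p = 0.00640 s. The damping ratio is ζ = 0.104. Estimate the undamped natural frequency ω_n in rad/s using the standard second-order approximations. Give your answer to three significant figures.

ω_n ≈ 494 rad/s

Peak time t_p = π/ω_d, so ω_d = π/t_p = π/0.00640 = 491 rad/s.
ω_n = ω_d/√(1−ζ²) = 491/√0.989 = 494 rad/s.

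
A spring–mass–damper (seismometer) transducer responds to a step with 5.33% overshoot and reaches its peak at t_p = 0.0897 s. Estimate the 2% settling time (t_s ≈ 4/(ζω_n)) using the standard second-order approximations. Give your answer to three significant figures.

t_s ≈ 0.122 s

ζ from %OS: ζ = |ln 0.0533|/√(π²+ln²0.0533) = 0.682.
From t_p = π/ω_d, ω_d = π/0.0897 = 35.0 rad/s, so ω_n = ω_d/√(1−ζ²) = 47.9 rad/s.
t_s ≈ 4/(ζω_n) = 4/(0.682·47.9) = 0.122 s.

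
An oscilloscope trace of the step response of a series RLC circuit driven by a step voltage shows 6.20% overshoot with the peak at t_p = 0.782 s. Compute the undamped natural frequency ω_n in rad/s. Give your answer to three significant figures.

The overshoot fixes ζ = −ln(OS)/√(π²+ln²(OS)) = 0.663.
From t_p = π/ω_d, ω_d = π/0.782 = 4.02 rad/s, so ω_n = ω_d/√(1−ζ²) = 5.36 rad/s.

ω_n ≈ 5.36 rad/s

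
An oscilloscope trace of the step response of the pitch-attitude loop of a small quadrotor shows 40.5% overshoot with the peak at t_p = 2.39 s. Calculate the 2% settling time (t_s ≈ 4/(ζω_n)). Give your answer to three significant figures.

t_s ≈ 10.6 s

From the overshoot, ζ = −ln(OS)/√(π²+ln²(OS)) = 0.276.
From t_p = π/ω_d, ω_d = π/2.39 = 1.31 rad/s, so ω_n = ω_d/√(1−ζ²) = 1.37 rad/s.
t_s ≈ 4/(ζω_n) = 4/(0.276·1.37) = 10.6 s.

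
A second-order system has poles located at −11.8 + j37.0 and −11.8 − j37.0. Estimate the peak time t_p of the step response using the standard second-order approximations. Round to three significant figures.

t_p = π/ω_d with ω_d = 37.0 (the imaginary part), so t_p = 0.0849 s.

t_p ≈ 0.0849 s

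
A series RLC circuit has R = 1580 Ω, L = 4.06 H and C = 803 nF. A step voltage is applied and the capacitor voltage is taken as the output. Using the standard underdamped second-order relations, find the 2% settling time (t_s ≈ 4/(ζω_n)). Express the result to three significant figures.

For a series RLC circuit (capacitor voltage as output), ω_n = 1/√(LC) = 1/√(4.06 H · 803 nF) = 554 rad/s.
ζ = (R/2)·√(C/L) = (1580/2)·√(803 nF/4.06 H) = 0.351.
t_s ≈ 4/(ζω_n) = 0.0206 s.

t_s ≈ 0.0206 s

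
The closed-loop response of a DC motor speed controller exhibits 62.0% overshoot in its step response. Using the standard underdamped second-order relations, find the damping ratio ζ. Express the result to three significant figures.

Inverting the overshoot relation: ζ = |ln 0.620|/√(π² + ln²0.620) = 0.150.

ζ ≈ 0.150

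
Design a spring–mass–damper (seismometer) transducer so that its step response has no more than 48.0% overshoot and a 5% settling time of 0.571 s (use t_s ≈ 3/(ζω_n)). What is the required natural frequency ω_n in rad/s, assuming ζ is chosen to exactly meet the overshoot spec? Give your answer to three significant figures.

ω_n ≈ 23.1 rad/s

From %OS = 100·exp(−πζ/√(1−ζ²)), invert to get ζ = −ln(OS)/√(π² + ln²(OS)) with OS = 0.480.
−ln 0.480 = 0.7340, so ζ = 0.7340/√(π² + 0.5387) = 0.228.
From t_s ≈ 3/(ζω_n): ω_n = 3/(ζ·t_s) = 3/(0.228·0.571) = 23.1 rad/s.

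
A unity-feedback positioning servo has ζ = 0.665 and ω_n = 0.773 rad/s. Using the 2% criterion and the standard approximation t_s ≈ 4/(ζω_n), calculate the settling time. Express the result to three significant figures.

t_s ≈ 7.78 s

t_s ≈ 4/(ζω_n) = 4/(0.665 × 0.773) = 7.78 s.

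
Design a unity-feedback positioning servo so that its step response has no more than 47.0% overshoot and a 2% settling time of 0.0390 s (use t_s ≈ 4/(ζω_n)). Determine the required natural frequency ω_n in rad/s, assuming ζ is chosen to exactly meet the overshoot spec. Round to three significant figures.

From %OS = 100·exp(−πζ/√(1−ζ²)), invert to get ζ = −ln(OS)/√(π² + ln²(OS)) with OS = 0.470.
−ln 0.470 = 0.7550, so ζ = 0.7550/√(π² + 0.5701) = 0.234.
Then ω_n = 4/(ζ t_s) = 4/(0.234 × 0.0390) = 439 rad/s.

ω_n ≈ 439 rad/s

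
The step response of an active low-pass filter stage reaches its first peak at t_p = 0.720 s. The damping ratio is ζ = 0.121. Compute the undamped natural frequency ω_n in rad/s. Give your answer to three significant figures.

ω_n ≈ 4.40 rad/s

Peak time t_p = π/ω_d, so ω_d = π/t_p = π/0.720 = 4.36 rad/s.
ω_n = ω_d/√(1−ζ²) = 4.36/√0.985 = 4.40 rad/s.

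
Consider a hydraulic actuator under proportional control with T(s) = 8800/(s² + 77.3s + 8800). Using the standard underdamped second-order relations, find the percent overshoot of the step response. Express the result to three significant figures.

Matching coefficients with s² + 2ζω_n s + ω_n² gives ω_n² = 8800 ⇒ ω_n = 93.8 rad/s, and ζ = 77.3/(2ω_n) = 0.412.
%OS = 100 e^{−πζ/√(1−ζ²)} with ζ = 0.412 gives 24.2%.

%OS ≈ 24.2%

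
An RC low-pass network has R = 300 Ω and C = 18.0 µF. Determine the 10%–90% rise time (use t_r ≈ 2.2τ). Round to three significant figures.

τ = RC = 300 × 18.0 µF = 0.00540 s.
t_r ≈ 2.2τ = 0.0119 s.

t_r ≈ 0.0119 s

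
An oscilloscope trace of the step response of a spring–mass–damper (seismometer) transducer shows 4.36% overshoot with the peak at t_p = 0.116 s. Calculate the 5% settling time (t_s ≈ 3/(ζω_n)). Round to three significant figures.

t_s ≈ 0.111 s

From the overshoot, ζ = −ln(OS)/√(π²+ln²(OS)) = 0.706.
From t_p = π/ω_d, ω_d = π/0.116 = 27.1 rad/s, so ω_n = ω_d/√(1−ζ²) = 38.2 rad/s.
t_s ≈ 3/(ζω_n) = 3/(0.706·38.2) = 0.111 s.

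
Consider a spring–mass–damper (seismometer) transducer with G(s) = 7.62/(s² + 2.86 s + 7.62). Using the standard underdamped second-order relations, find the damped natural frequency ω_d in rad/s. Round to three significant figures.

ω_n = √7.62 = 2.76 rad/s; ζ = 2.86/(2·2.76) = 0.518.
The damped frequency ω_d = ω_n√(1−ζ²) = 2.36 rad/s.

ω_d ≈ 2.36 rad/s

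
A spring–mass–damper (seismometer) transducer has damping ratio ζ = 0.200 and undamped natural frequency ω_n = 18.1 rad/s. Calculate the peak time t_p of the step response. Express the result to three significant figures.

The damped frequency is ω_d = ω_n√(1−ζ²) = 18.1·√(1−0.0400) = 17.7 rad/s.
Peak time t_p = π/ω_d = π/17.7 = 0.177 s.

t_p ≈ 0.177 s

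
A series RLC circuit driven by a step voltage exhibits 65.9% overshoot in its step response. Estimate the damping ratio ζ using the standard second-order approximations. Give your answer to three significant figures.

ζ = −ln(OS)/√(π² + (ln OS)²). With OS = 0.659, ln OS = −0.4170 and ζ = 0.4170/3.169 = 0.132.

ζ ≈ 0.132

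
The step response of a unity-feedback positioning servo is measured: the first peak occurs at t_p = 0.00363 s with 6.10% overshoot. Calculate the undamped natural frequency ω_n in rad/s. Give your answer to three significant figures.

The overshoot fixes ζ = −ln(OS)/√(π²+ln²(OS)) = 0.665.
From t_p = π/ω_d, ω_d = π/0.00363 = 865 rad/s, so ω_n = ω_d/√(1−ζ²) = 1160 rad/s.

ω_n ≈ 1160 rad/s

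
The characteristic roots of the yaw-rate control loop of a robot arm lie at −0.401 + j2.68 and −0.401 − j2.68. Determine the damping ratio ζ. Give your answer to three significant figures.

ζ ≈ 0.148

With σ = 0.401, ω_d = 2.68: ω_n = √(σ²+ω_d²) = 2.71 rad/s, ζ = σ/ω_n = 0.148.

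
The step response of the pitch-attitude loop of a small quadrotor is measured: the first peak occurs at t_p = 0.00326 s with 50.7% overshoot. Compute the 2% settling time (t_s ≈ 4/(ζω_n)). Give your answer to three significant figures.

t_s ≈ 0.0192 s

The overshoot fixes ζ = −ln(OS)/√(π²+ln²(OS)) = 0.211.
t_p = π/ω_d ⇒ ω_d = 964 rad/s; then ω_n = ω_d/√(1−ζ²) = 986 rad/s.
t_s ≈ 4/(ζω_n) = 4/(0.211·986) = 0.0192 s.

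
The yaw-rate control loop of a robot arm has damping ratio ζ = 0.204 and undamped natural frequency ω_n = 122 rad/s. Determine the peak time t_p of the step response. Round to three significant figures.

The damped frequency is ω_d = ω_n√(1−ζ²) = 122·√(1−0.0416) = 119 rad/s.
Peak time t_p = π/ω_d = π/119 = 0.0263 s.

t_p ≈ 0.0263 s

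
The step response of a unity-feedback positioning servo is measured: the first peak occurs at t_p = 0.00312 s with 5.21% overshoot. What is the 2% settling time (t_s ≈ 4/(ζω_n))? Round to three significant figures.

t_s ≈ 0.00422 s

ζ from %OS: ζ = |ln 0.0521|/√(π²+ln²0.0521) = 0.685.
From t_p = π/ω_d, ω_d = π/0.00312 = 1010 rad/s, so ω_n = ω_d/√(1−ζ²) = 1380 rad/s.
t_s ≈ 4/(ζω_n) = 4/(0.685·1380) = 0.00422 s.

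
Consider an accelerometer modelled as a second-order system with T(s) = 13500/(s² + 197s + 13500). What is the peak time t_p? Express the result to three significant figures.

Comparing the denominator to s² + 2ζω_n s + ω_n²: ω_n = √13500 = 116 rad/s, and 2ζω_n = 197 so ζ = 197/(2·116) = 0.848.
ω_d = 116·√(1 − 0.848²) = 61.6 rad/s. Then t_p = π/ω_d = 0.0510 s.

t_p ≈ 0.0510 s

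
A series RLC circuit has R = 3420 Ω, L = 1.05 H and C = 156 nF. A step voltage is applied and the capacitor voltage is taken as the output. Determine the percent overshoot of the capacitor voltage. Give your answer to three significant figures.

For a series RLC circuit (capacitor voltage as output), ω_n = 1/√(LC) = 1/√(1.05 H · 156 nF) = 2470 rad/s.
ζ = (R/2)·√(C/L) = (3420/2)·√(156 nF/1.05 H) = 0.659.
Overshoot: exp(−π·0.659/√(1−0.659²)) = 0.0637, i.e. 6.37%.

%OS ≈ 6.37%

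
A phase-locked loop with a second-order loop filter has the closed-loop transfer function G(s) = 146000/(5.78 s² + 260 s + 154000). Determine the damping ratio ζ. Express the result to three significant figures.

ζ ≈ 0.138

Dividing through by 5.78: denominator becomes s² + 44.98 s + 26640.
So ω_n = √26640 = 163 rad/s and ζ = 44.98/(2·163) = 0.138.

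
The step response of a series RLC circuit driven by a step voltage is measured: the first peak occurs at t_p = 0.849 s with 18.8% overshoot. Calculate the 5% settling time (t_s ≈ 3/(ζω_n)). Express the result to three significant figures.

t_s ≈ 1.52 s

ζ from %OS: ζ = |ln 0.188|/√(π²+ln²0.188) = 0.470.
From t_p = π/ω_d, ω_d = π/0.849 = 3.70 rad/s, so ω_n = ω_d/√(1−ζ²) = 4.19 rad/s.
t_s ≈ 3/(ζω_n) = 3/(0.470·4.19) = 1.52 s.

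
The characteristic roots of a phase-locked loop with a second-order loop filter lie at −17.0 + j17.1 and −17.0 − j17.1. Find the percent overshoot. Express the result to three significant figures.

%OS ≈ 4.40%

The poles are at −σ ± jω_d with σ = 17.0 and ω_d = 17.1, so ω_n = √(σ²+ω_d²) = 24.1 rad/s and ζ = σ/ω_n = 0.705.
Overshoot: exp(−π·0.705/√(1−0.705²)) = 0.0440, i.e. 4.40%.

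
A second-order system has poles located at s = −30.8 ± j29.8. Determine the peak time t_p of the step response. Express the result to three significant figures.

t_p = π/ω_d with ω_d = 29.8 (the imaginary part), so t_p = 0.105 s.

t_p ≈ 0.105 s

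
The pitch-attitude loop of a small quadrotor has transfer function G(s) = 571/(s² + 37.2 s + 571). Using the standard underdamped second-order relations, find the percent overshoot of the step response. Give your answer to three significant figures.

%OS ≈ 2.03%

ω_n = √571 = 23.9 rad/s; ζ = 37.2/(2·23.9) = 0.778.
%OS = 100·exp(−πζ/√(1−ζ²)) = 2.03%.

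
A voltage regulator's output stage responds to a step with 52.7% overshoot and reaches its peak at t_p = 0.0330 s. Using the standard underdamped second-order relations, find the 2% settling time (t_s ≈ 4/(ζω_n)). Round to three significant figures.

From the overshoot, ζ = −ln(OS)/√(π²+ln²(OS)) = 0.200.
From t_p = π/ω_d, ω_d = π/0.0330 = 95.2 rad/s, so ω_n = ω_d/√(1−ζ²) = 97.2 rad/s.
t_s ≈ 4/(ζω_n) = 4/(0.200·97.2) = 0.206 s.

t_s ≈ 0.206 s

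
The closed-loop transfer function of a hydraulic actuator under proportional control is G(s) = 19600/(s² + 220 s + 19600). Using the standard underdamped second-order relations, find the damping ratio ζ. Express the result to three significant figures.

Comparing the denominator to s² + 2ζω_n s + ω_n²: ω_n = √19600 = 140 rad/s, and 2ζω_n = 220 so ζ = 220/(2·140) = 0.786.

ζ ≈ 0.786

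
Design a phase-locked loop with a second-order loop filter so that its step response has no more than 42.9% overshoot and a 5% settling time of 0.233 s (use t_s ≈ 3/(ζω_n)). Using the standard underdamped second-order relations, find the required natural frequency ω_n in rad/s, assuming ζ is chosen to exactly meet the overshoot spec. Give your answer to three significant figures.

ζ = −ln(OS)/√(π² + (ln OS)²). With OS = 0.429, ln OS = −0.8463 and ζ = 0.8463/3.254 = 0.260.
From t_s ≈ 3/(ζω_n): ω_n = 3/(ζ·t_s) = 3/(0.260·0.233) = 49.5 rad/s.

ω_n ≈ 49.5 rad/s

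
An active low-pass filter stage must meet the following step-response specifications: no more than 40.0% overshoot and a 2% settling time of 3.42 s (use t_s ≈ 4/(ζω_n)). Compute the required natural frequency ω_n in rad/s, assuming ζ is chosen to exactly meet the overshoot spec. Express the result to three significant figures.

Inverting the overshoot relation: ζ = |ln 0.400|/√(π² + ln²0.400) = 0.280.
Then ω_n = 4/(ζ t_s) = 4/(0.280 × 3.42) = 4.18 rad/s.

ω_n ≈ 4.18 rad/s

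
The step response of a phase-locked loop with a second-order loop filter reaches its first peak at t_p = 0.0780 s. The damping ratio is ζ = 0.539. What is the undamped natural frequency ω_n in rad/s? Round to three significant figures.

ω_n ≈ 47.8 rad/s

Peak time t_p = π/ω_d, so ω_d = π/t_p = π/0.0780 = 40.3 rad/s.
ω_n = ω_d/√(1−ζ²) = 40.3/√0.709 = 47.8 rad/s.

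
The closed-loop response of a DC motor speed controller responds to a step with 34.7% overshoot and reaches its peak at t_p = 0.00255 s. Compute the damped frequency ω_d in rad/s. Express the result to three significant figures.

t_p = π/ω_d, so ω_d = π/0.00255 = 1230 rad/s.

ω_d ≈ 1230 rad/s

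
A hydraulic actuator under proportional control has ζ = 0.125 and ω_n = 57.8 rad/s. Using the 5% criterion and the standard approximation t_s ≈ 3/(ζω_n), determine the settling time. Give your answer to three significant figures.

t_s ≈ 3/(ζω_n) = 3/(0.125 × 57.8) = 0.415 s.

t_s ≈ 0.415 s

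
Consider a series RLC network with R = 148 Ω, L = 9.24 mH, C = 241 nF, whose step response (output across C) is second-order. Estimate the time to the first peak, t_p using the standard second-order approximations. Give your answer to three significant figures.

For a series RLC circuit (capacitor voltage as output), ω_n = 1/√(LC) = 1/√(9.24 mH · 241 nF) = 21200 rad/s.
ζ = (R/2)·√(C/L) = (148/2)·√(241 nF/9.24 mH) = 0.378.
The damped frequency ω_d = ω_n√(1−ζ²) = 19600 rad/s. t_p = π/ω_d = 0.000160 s.

t_p ≈ 0.000160 s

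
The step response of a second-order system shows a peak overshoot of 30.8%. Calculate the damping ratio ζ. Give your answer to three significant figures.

ζ ≈ 0.351

From %OS = 100·exp(−πζ/√(1−ζ²)), invert to get ζ = −ln(OS)/√(π² + ln²(OS)) with OS = 0.308.
−ln 0.308 = 1.178, so ζ = 1.178/√(π² + 1.387) = 0.351.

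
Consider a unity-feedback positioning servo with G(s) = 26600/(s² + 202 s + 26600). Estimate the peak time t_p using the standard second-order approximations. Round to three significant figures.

Matching coefficients with s² + 2ζω_n s + ω_n² gives ω_n² = 26600 ⇒ ω_n = 163 rad/s, and ζ = 202/(2ω_n) = 0.619.
ω_d = ω_n√(1−ζ²) = 128 rad/s. Then t_p = π/ω_d = 0.0245 s.

t_p ≈ 0.0245 s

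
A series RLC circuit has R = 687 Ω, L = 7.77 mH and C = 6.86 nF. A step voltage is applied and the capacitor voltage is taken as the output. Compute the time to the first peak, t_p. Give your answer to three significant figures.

For a series RLC circuit (capacitor voltage as output), ω_n = 1/√(LC) = 1/√(7.77 mH · 6.86 nF) = 137000 rad/s.
ζ = (R/2)·√(C/L) = (687/2)·√(6.86 nF/7.77 mH) = 0.323.
The damped frequency ω_d = ω_n√(1−ζ²) = 130000 rad/s. t_p = π/ω_d = 0.0000242 s.

t_p ≈ 0.0000242 s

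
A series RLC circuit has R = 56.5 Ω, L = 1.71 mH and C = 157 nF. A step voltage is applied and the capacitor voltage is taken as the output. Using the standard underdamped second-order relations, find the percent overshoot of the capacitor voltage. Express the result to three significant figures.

%OS ≈ 41.3%

For a series RLC circuit (capacitor voltage as output), ω_n = 1/√(LC) = 1/√(1.71 mH · 157 nF) = 61000 rad/s.
ζ = (R/2)·√(C/L) = (56.5/2)·√(157 nF/1.71 mH) = 0.271.
%OS = 100 e^{−πζ/√(1−ζ²)} with ζ = 0.271 gives 41.3%.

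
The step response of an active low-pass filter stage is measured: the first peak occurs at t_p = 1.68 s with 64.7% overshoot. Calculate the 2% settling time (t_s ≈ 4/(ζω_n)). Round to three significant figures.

t_s ≈ 15.4 s

From the overshoot, ζ = −ln(OS)/√(π²+ln²(OS)) = 0.137.
From t_p = π/ω_d, ω_d = π/1.68 = 1.87 rad/s, so ω_n = ω_d/√(1−ζ²) = 1.89 rad/s.
t_s ≈ 4/(ζω_n) = 4/(0.137·1.89) = 15.4 s.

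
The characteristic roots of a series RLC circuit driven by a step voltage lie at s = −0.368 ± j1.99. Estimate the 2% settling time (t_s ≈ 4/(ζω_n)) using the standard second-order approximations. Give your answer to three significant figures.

t_s ≈ 10.9 s

For poles at −σ ± jω_d, ζω_n = σ = 0.368, so t_s ≈ 4/σ = 10.9 s.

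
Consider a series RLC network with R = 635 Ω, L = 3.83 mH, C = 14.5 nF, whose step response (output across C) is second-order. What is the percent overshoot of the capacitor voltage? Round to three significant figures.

%OS ≈ 8.47%

For a series RLC circuit (capacitor voltage as output), ω_n = 1/√(LC) = 1/√(3.83 mH · 14.5 nF) = 134000 rad/s.
ζ = (R/2)·√(C/L) = (635/2)·√(14.5 nF/3.83 mH) = 0.618.
%OS = 100·exp(−πζ/√(1−ζ²)) = 8.47%.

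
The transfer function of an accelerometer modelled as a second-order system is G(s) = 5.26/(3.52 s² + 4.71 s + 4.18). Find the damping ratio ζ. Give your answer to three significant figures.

Dividing through by 3.52: denominator becomes s² + 1.338 s + 1.188.
So ω_n = √1.188 = 1.09 rad/s and ζ = 1.338/(2·1.09) = 0.614.

ζ ≈ 0.614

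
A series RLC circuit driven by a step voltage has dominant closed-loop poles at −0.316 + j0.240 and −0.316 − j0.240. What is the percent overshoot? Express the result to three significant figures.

%OS ≈ 1.60%

|pole| = ω_n = √(0.316² + 0.240²) = 0.397 rad/s; ζ = cos θ = σ/ω_n = 0.796.
%OS = 100·exp(−πζ/√(1−ζ²)) = 1.60%.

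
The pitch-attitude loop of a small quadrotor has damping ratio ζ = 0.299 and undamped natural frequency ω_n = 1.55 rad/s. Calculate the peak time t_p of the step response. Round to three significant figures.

The damped frequency is ω_d = ω_n√(1−ζ²) = 1.55·√(1−0.0894) = 1.48 rad/s.
Peak time t_p = π/ω_d = π/1.48 = 2.12 s.

t_p ≈ 2.12 s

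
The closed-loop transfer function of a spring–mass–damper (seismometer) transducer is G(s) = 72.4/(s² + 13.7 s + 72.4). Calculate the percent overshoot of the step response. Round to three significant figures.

Matching coefficients with s² + 2ζω_n s + ω_n² gives ω_n² = 72.4 ⇒ ω_n = 8.51 rad/s, and ζ = 13.7/(2ω_n) = 0.805.
%OS = 100 e^{−πζ/√(1−ζ²)} with ζ = 0.805 gives 1.41%.

%OS ≈ 1.41%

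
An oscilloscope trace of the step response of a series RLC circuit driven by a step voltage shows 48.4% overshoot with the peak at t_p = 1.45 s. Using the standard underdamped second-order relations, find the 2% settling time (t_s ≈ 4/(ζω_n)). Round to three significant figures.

The overshoot fixes ζ = −ln(OS)/√(π²+ln²(OS)) = 0.225.
t_p = π/ω_d ⇒ ω_d = 2.17 rad/s; then ω_n = ω_d/√(1−ζ²) = 2.22 rad/s.
t_s ≈ 4/(ζω_n) = 4/(0.225·2.22) = 7.99 s.

t_s ≈ 7.99 s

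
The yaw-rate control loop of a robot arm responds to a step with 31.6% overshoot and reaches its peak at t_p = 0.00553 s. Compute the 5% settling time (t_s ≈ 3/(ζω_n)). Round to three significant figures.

ζ from %OS: ζ = |ln 0.316|/√(π²+ln²0.316) = 0.344.
t_p = π/ω_d ⇒ ω_d = 568 rad/s; then ω_n = ω_d/√(1−ζ²) = 605 rad/s.
t_s ≈ 3/(ζω_n) = 3/(0.344·605) = 0.0144 s.

t_s ≈ 0.0144 s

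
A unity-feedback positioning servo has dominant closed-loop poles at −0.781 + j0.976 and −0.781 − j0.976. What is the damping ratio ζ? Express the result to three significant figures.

With σ = 0.781, ω_d = 0.976: ω_n = √(σ²+ω_d²) = 1.25 rad/s, ζ = σ/ω_n = 0.625.

ζ ≈ 0.625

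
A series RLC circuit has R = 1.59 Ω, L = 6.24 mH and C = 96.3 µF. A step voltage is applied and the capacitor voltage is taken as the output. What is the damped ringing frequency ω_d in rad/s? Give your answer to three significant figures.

For a series RLC circuit (capacitor voltage as output), ω_n = 1/√(LC) = 1/√(6.24 mH · 96.3 µF) = 1290 rad/s.
ζ = (R/2)·√(C/L) = (1.59/2)·√(96.3 µF/6.24 mH) = 0.0988.
ω_d = ω_n√(1−ζ²) = 1280 rad/s.

ω_d ≈ 1280 rad/s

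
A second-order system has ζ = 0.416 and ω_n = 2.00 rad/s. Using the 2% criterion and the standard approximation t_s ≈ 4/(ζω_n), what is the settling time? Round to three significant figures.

t_s ≈ 4.81 s

t_s ≈ 4/(ζω_n) = 4/(0.416 × 2.00) = 4.81 s.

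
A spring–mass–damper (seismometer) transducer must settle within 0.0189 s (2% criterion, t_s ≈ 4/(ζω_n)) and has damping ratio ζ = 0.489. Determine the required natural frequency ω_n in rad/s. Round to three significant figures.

Rearranging t_s ≈ 4/(ζω_n) gives ω_n = 4/(ζ·t_s) = 4/(0.489 × 0.0189) = 433 rad/s.

ω_n ≈ 433 rad/s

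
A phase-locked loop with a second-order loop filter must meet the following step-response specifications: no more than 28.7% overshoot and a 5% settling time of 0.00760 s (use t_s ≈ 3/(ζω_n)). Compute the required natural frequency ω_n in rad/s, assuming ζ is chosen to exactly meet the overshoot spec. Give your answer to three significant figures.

ζ = −ln(OS)/√(π² + (ln OS)²). With OS = 0.287, ln OS = −1.248 and ζ = 1.248/3.381 = 0.369.
Then ω_n = 3/(ζ t_s) = 3/(0.369 × 0.00760) = 1070 rad/s.

ω_n ≈ 1070 rad/s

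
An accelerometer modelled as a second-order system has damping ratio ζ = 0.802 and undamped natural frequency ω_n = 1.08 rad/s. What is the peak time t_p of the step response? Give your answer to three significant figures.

t_p ≈ 4.87 s

The damped frequency is ω_d = ω_n√(1−ζ²) = 1.08·√(1−0.643) = 0.645 rad/s.
Peak time t_p = π/ω_d = π/0.645 = 4.87 s.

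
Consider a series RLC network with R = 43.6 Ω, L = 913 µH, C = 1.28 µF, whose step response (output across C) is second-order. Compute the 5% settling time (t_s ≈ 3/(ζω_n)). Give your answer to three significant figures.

For a series RLC circuit (capacitor voltage as output), ω_n = 1/√(LC) = 1/√(913 µH · 1.28 µF) = 29300 rad/s.
ζ = (R/2)·√(C/L) = (43.6/2)·√(1.28 µF/913 µH) = 0.816.
t_s ≈ 3/(ζω_n) = 0.000126 s.

t_s ≈ 0.000126 s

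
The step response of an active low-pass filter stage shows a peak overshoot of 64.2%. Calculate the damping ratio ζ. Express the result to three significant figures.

Inverting the overshoot relation: ζ = |ln 0.642|/√(π² + ln²0.642) = 0.140.

ζ ≈ 0.140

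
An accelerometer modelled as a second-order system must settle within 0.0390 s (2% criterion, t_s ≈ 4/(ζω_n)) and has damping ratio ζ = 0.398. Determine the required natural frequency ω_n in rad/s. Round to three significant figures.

Rearranging t_s ≈ 4/(ζω_n) gives ω_n = 4/(ζ·t_s) = 4/(0.398 × 0.0390) = 258 rad/s.

ω_n ≈ 258 rad/s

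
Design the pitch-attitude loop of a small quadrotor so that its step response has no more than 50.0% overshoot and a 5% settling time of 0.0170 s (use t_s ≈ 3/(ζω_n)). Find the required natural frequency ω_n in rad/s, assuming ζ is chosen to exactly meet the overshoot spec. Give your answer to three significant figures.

From %OS = 100·exp(−πζ/√(1−ζ²)), invert to get ζ = −ln(OS)/√(π² + ln²(OS)) with OS = 0.500.
−ln 0.500 = 0.6931, so ζ = 0.6931/√(π² + 0.4805) = 0.215.
Then ω_n = 3/(ζ t_s) = 3/(0.215 × 0.0170) = 819 rad/s.

ω_n ≈ 819 rad/s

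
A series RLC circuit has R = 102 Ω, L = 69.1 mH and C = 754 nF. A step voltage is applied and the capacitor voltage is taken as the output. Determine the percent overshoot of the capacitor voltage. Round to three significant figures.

%OS ≈ 58.5%

For a series RLC circuit (capacitor voltage as output), ω_n = 1/√(LC) = 1/√(69.1 mH · 754 nF) = 4380 rad/s.
ζ = (R/2)·√(C/L) = (102/2)·√(754 nF/69.1 mH) = 0.168.
Overshoot: exp(−π·0.168/√(1−0.168²)) = 0.585, i.e. 58.5%.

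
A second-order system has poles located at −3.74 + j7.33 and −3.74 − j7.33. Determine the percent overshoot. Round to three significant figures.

%OS ≈ 20.1%

|pole| = ω_n = √(3.74² + 7.33²) = 8.23 rad/s; ζ = cos θ = σ/ω_n = 0.454.
Overshoot: exp(−π·0.454/√(1−0.454²)) = 0.201, i.e. 20.1%.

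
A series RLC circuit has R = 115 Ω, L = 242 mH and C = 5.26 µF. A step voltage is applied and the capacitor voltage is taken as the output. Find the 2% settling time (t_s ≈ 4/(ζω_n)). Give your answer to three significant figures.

t_s ≈ 0.0168 s

For a series RLC circuit (capacitor voltage as output), ω_n = 1/√(LC) = 1/√(242 mH · 5.26 µF) = 886 rad/s.
ζ = (R/2)·√(C/L) = (115/2)·√(5.26 µF/242 mH) = 0.268.
t_s ≈ 4/(ζω_n) = 0.0168 s.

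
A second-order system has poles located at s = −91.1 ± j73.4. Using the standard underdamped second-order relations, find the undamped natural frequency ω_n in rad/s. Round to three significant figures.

With σ = 91.1, ω_d = 73.4: ω_n = √(σ²+ω_d²) = 117 rad/s, ζ = σ/ω_n = 0.779.

ω_n ≈ 117 rad/s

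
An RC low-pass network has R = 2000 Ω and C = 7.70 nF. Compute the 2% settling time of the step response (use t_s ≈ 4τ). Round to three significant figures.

t_s ≈ 0.0000616 s

τ = RC = 2000 × 7.70 nF = 0.0000154 s.
t_s ≈ 4τ = 0.0000616 s.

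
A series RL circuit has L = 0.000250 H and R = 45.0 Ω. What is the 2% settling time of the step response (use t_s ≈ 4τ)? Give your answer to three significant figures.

t_s ≈ 0.0000222 s

τ = L/R = 0.000250/45.0 = 0.00000556 s.
t_s ≈ 4τ = 0.0000222 s.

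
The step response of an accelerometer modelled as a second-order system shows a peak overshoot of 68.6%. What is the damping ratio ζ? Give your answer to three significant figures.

From %OS = 100·exp(−πζ/√(1−ζ²)), invert to get ζ = −ln(OS)/√(π² + ln²(OS)) with OS = 0.686.
−ln 0.686 = 0.3769, so ζ = 0.3769/√(π² + 0.1420) = 0.119.

ζ ≈ 0.119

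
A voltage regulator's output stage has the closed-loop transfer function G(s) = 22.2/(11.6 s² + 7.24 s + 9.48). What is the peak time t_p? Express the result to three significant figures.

Dividing through by 11.6: denominator becomes s² + 0.6241 s + 0.8172.
So ω_n = √0.8172 = 0.904 rad/s and ζ = 0.6241/(2·0.904) = 0.345.
The damped frequency ω_d = ω_n√(1−ζ²) = 0.848 rad/s. t_p = π/ω_d = 3.70 s.

t_p ≈ 3.70 s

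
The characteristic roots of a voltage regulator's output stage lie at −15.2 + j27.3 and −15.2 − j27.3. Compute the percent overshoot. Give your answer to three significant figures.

%OS ≈ 17.4%

|pole| = ω_n = √(15.2² + 27.3²) = 31.2 rad/s; ζ = cos θ = σ/ω_n = 0.486.
%OS = 100·exp(−πζ/√(1−ζ²)) = 17.4%.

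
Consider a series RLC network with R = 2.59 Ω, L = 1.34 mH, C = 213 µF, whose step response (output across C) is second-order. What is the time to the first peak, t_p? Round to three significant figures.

For a series RLC circuit (capacitor voltage as output), ω_n = 1/√(LC) = 1/√(1.34 mH · 213 µF) = 1870 rad/s.
ζ = (R/2)·√(C/L) = (2.59/2)·√(213 µF/1.34 mH) = 0.516.
ω_d = ω_n√(1−ζ²) = 1600 rad/s. t_p = π/ω_d = 0.00196 s.

t_p ≈ 0.00196 s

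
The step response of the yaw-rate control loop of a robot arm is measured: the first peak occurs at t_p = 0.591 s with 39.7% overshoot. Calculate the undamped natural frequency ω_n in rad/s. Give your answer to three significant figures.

ω_n ≈ 5.54 rad/s

The overshoot fixes ζ = −ln(OS)/√(π²+ln²(OS)) = 0.282.
t_p = π/ω_d ⇒ ω_d = 5.32 rad/s; then ω_n = ω_d/√(1−ζ²) = 5.54 rad/s.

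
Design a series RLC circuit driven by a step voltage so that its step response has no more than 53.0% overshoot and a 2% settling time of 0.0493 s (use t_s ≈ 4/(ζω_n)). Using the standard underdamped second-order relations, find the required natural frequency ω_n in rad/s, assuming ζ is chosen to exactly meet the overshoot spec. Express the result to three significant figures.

From %OS = 100·exp(−πζ/√(1−ζ²)), invert to get ζ = −ln(OS)/√(π² + ln²(OS)) with OS = 0.530.
−ln 0.530 = 0.6349, so ζ = 0.6349/√(π² + 0.4031) = 0.198.
Then ω_n = 4/(ζ t_s) = 4/(0.198 × 0.0493) = 410 rad/s.

ω_n ≈ 410 rad/s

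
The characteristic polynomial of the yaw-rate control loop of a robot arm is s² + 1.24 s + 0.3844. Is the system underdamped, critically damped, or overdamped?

a² − 4b = 1.24² − 4·0.3844 = 0 (repeated real root); the system is critically damped.

critically damped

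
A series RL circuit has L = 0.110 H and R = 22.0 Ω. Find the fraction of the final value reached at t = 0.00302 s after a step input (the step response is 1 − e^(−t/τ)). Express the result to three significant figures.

y/y_∞ ≈ 0.453

τ = L/R = 0.110/22.0 = 0.00500 s.
y(t)/y_∞ = 1 − e^(−t/τ) = 1 − e^(−0.00302/0.00500) = 1 − e^(−0.604) = 0.453.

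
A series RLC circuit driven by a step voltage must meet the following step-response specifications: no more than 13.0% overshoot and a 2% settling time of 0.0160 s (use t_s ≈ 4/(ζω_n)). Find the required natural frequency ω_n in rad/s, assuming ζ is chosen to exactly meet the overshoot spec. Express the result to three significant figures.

Inverting the overshoot relation: ζ = |ln 0.130|/√(π² + ln²0.130) = 0.545.
Then ω_n = 4/(ζ t_s) = 4/(0.545 × 0.0160) = 459 rad/s.

ω_n ≈ 459 rad/s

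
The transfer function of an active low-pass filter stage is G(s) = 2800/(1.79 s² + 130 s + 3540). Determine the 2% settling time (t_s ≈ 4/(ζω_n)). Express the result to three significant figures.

Dividing through by 1.79: denominator becomes s² + 72.63 s + 1978.
So ω_n = √1978 = 44.5 rad/s and ζ = 72.63/(2·44.5) = 0.817.
t_s ≈ 4/(ζω_n) = 0.110 s.

t_s ≈ 0.110 s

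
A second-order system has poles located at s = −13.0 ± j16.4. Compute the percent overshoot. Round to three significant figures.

%OS ≈ 8.29%

The poles are at −σ ± jω_d with σ = 13.0 and ω_d = 16.4, so ω_n = √(σ²+ω_d²) = 20.9 rad/s and ζ = σ/ω_n = 0.621.
Overshoot: exp(−π·0.621/√(1−0.621²)) = 0.0829, i.e. 8.29%.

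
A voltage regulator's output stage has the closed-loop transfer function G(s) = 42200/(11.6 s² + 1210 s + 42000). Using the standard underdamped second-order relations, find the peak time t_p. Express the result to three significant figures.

Dividing through by 11.6: denominator becomes s² + 104.3 s + 3621.
So ω_n = √3621 = 60.2 rad/s and ζ = 104.3/(2·60.2) = 0.867.
ω_d = 60.2·√(1 − 0.867²) = 30.0 rad/s. t_p = π/ω_d = 0.105 s.

t_p ≈ 0.105 s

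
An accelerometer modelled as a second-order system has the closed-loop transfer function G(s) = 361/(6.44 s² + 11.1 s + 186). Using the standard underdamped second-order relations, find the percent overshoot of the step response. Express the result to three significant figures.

Dividing through by 6.44: denominator becomes s² + 1.724 s + 28.88.
So ω_n = √28.88 = 5.37 rad/s and ζ = 1.724/(2·5.37) = 0.160.
%OS = 100 e^{−πζ/√(1−ζ²)} with ζ = 0.160 gives 60.0%.

%OS ≈ 60.0%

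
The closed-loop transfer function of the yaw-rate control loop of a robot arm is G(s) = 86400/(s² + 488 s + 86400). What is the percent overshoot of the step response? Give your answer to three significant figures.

Matching coefficients with s² + 2ζω_n s + ω_n² gives ω_n² = 86400 ⇒ ω_n = 294 rad/s, and ζ = 488/(2ω_n) = 0.830.
%OS = 100 e^{−πζ/√(1−ζ²)} with ζ = 0.830 gives 0.931%.

%OS ≈ 0.931%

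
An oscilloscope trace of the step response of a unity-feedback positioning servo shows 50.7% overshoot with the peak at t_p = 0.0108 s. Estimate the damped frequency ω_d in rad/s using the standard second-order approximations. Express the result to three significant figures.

t_p = π/ω_d, so ω_d = π/0.0108 = 291 rad/s.

ω_d ≈ 291 rad/s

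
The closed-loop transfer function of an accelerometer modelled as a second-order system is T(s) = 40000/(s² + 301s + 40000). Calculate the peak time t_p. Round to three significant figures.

Comparing the denominator to s² + 2ζω_n s + ω_n²: ω_n = √40000 = 200 rad/s, and 2ζω_n = 301 so ζ = 301/(2·200) = 0.752.
ω_d = 200·√(1 − 0.752²) = 132 rad/s. Then t_p = π/ω_d = 0.0239 s.

t_p ≈ 0.0239 s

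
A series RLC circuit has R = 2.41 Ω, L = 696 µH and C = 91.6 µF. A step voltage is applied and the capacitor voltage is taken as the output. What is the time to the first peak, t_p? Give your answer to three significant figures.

t_p ≈ 0.000882 s

For a series RLC circuit (capacitor voltage as output), ω_n = 1/√(LC) = 1/√(696 µH · 91.6 µF) = 3960 rad/s.
ζ = (R/2)·√(C/L) = (2.41/2)·√(91.6 µF/696 µH) = 0.437.
The damped frequency ω_d = ω_n√(1−ζ²) = 3560 rad/s. t_p = π/ω_d = 0.000882 s.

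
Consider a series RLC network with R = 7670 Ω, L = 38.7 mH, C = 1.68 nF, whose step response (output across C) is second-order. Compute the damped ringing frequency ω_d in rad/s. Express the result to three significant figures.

For a series RLC circuit (capacitor voltage as output), ω_n = 1/√(LC) = 1/√(38.7 mH · 1.68 nF) = 124000 rad/s.
ζ = (R/2)·√(C/L) = (7670/2)·√(1.68 nF/38.7 mH) = 0.799.
ω_d = 124000·√(1 − 0.799²) = 74600 rad/s.

ω_d ≈ 74600 rad/s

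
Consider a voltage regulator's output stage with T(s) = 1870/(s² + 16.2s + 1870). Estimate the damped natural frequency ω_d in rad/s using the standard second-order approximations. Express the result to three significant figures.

ω_d ≈ 42.5 rad/s

Matching coefficients with s² + 2ζω_n s + ω_n² gives ω_n² = 1870 ⇒ ω_n = 43.2 rad/s, and ζ = 16.2/(2ω_n) = 0.187.
ω_d = 43.2·√(1 − 0.187²) = 42.5 rad/s.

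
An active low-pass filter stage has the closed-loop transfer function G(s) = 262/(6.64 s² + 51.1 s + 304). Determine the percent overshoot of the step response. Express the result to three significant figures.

Dividing through by 6.64: denominator becomes s² + 7.696 s + 45.78.
So ω_n = √45.78 = 6.77 rad/s and ζ = 7.696/(2·6.77) = 0.569.
Overshoot: exp(−π·0.569/√(1−0.569²)) = 0.114, i.e. 11.4%.

%OS ≈ 11.4%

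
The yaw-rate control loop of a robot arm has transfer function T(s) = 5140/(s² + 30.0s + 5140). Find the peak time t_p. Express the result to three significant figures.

t_p ≈ 0.0448 s

Comparing the denominator to s² + 2ζω_n s + ω_n²: ω_n = √5140 = 71.7 rad/s, and 2ζω_n = 30.0 so ζ = 30.0/(2·71.7) = 0.209.
The damped frequency ω_d = ω_n√(1−ζ²) = 70.1 rad/s. Then t_p = π/ω_d = 0.0448 s.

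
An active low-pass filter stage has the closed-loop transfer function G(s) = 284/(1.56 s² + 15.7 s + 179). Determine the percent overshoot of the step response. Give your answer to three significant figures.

Dividing through by 1.56: denominator becomes s² + 10.06 s + 114.7.
So ω_n = √114.7 = 10.7 rad/s and ζ = 10.06/(2·10.7) = 0.470.
%OS = 100·exp(−πζ/√(1−ζ²)) = 18.8%.

%OS ≈ 18.8%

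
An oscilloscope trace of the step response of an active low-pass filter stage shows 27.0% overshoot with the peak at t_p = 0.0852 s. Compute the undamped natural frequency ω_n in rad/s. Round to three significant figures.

ω_n ≈ 39.9 rad/s

From the overshoot, ζ = −ln(OS)/√(π²+ln²(OS)) = 0.385.
From t_p = π/ω_d, ω_d = π/0.0852 = 36.9 rad/s, so ω_n = ω_d/√(1−ζ²) = 39.9 rad/s.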